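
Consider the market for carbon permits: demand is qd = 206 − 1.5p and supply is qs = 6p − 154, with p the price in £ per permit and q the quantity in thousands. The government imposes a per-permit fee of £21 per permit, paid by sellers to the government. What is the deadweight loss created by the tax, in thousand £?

Without the tax, 206 − 1.5p = 6p − 154 gives 7.5p = 360, so p* = £48 and q* = 134.
With the tax collected from sellers, supply shifts: qs = 6(p − 21) − 154.
Solving gives q = 108.8 with consumers paying £64.8 and sellers receiving £43.8 (the £21 wedge).
Quantity falls by |ΔQ| = |134 − 108.8| = 25.2.
DWL = ½ · t · |ΔQ| = ½ · 21 · 25.2 = £264.6.

Deadweight loss = £264.6 thousand.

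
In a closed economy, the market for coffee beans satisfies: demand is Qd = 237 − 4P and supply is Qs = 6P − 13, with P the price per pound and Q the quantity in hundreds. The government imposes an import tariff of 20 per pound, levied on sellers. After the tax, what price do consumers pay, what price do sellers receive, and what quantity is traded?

Consumers pay 37; sellers receive 17; quantity = 89.

Without the tax, 237 − 4P = 6P − 13 gives 10P = 250, so P* = 25 and Q* = 137.
With the tax collected from sellers, supply shifts: Qs = 6(P − 20) − 13.
Solving gives Q = 89 with consumers paying 37 and sellers receiving 17 (the 20 wedge).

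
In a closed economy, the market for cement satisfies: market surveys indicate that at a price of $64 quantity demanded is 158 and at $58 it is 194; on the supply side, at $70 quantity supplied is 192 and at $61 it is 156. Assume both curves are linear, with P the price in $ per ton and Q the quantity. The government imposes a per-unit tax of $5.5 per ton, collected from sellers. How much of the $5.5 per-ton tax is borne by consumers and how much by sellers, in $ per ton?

Consumers bear $2.2 per ton; sellers bear $3.3 per ton.

Demand slope: (194 − 158)/(58 − 64) = -6, so Qd = 542 − 6P.
Supply slope: (156 − 192)/(61 − 70) = 4, so Qs = 4P − 88.
Without the tax, 542 − 6P = 4P − 88 gives 10P = 630, so P* = $63 and Q* = 164.
With the tax collected from sellers, supply shifts: Qs = 4(P − 5.5) − 88.
Solving gives Q = 150.8 with consumers paying $65.2 and sellers receiving $59.7 (the $5.5 wedge).
Burden on consumers: $2.2; on sellers: $3.3. (They sum to $5.5.)
The less price-elastic side of the market bears the larger share of a per-unit tax.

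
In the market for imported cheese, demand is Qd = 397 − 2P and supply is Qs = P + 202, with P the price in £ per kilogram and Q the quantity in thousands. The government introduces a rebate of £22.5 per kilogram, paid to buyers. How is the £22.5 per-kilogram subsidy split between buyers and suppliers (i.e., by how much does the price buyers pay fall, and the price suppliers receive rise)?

Without the subsidy, 397 − 2P = P + 202 gives 3P = 195, so P* = £65 and Q* = 267.
With a per-unit subsidy paid to buyers, each effectively pays P − 22.5, so demand becomes Qd = 397 − 2(P − 22.5).
New equilibrium: buyers pay £57.5, suppliers receive £80, Q = 282. (Wedge: Pb − Ps = −22.5.)
Gain to buyers: £7.5; to suppliers: £15. (They sum to £22.5.)

Buyers gain £7.5 per kilogram; suppliers gain £15 per kilogram.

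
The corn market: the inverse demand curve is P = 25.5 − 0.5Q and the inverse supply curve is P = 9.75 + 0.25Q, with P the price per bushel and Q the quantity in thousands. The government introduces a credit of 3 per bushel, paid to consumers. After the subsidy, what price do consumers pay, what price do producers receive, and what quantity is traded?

Inverting to Q(P) form: Qd = 51 − 2P; Qs = 4P − 39.
Before the subsidy: set 51 − 2P = 4P − 39 → P* = 15, Q* = 21.
With a per-unit subsidy paid to consumers, each effectively pays P − 3, so demand becomes Qd = 51 − 2(P − 3).
New equilibrium: consumers pay 13, producers receive 16, Q = 25. (Wedge: Pb − Ps = −3.)

Consumers pay 13; producers receive 16; quantity = 25.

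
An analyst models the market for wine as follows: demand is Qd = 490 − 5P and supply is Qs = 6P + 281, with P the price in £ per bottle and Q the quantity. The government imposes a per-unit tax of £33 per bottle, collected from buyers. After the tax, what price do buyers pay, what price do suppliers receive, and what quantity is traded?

Buyers pay £37; suppliers receive £4; quantity = 305.

Without the tax, 490 − 5P = 6P + 281 gives 11P = 209, so P* = £19 and Q* = 395.
With the tax collected from buyers, demand (in seller-price terms) shifts: Qd = 490 − 5(P + 33).
Solving gives Q = 305 with buyers paying £37 and suppliers receiving £4 (the £33 wedge).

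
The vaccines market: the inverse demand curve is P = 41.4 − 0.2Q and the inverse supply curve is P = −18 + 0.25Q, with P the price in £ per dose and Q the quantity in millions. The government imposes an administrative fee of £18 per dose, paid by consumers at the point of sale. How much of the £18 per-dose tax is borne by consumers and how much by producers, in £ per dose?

Inverting to Q(P) form: Qd = 207 − 5P; Qs = 4P + 72.
Before the tax: set 207 − 5P = 4P + 72 → P* = £15, Q* = 132.
With the tax collected from consumers, demand (in seller-price terms) shifts: Qd = 207 − 5(P + 18).
Solving gives Q = 92 with consumers paying £23 and producers receiving £5 (the £18 wedge).
Burden on consumers: £8; on producers: £10. (They sum to £18.)
The less price-elastic side of the market bears the larger share of a per-unit tax.

Consumers bear £8 per dose; producers bear £10 per dose.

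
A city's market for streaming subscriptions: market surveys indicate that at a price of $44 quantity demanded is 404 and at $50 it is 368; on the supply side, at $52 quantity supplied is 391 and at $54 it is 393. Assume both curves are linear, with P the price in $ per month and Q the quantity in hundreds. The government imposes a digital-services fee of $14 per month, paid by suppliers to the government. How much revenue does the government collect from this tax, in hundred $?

Tax revenue = $5236 hundred.

Demand slope: (368 − 404)/(50 − 44) = -6, so Qd = 668 − 6P.
Supply slope: (393 − 391)/(54 − 52) = 1, so Qs = P + 339.
Before the tax: set 668 − 6P = P + 339 → P* = $47, Q* = 386.
With the tax collected from suppliers, supply shifts: Qs = (P − 14) + 339.
New equilibrium: buyers pay $49, suppliers receive $35, Q = 374. (Wedge: Pb − Ps = 14.)
Revenue = t · Q = 14 · 374 = $5236.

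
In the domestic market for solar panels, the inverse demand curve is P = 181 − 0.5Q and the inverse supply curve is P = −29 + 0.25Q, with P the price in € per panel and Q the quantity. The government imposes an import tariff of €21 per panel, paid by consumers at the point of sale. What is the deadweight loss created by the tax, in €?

Rewrite in direct form: Qd = 362 − 2P and Qs = 4P + 116.
Without the tax, 362 − 2P = 4P + 116 gives 6P = 246, so P* = €41 and Q* = 280.
With the tax collected from consumers, demand (in seller-price terms) shifts: Qd = 362 − 2(P + 21).
New equilibrium: consumers pay €55, sellers receive €34, Q = 252. (Wedge: Pb − Ps = 21.)
Quantity falls by |ΔQ| = |280 − 252| = 28.
DWL = ½ · t · |ΔQ| = ½ · 21 · 28 = €294.

Deadweight loss = €294.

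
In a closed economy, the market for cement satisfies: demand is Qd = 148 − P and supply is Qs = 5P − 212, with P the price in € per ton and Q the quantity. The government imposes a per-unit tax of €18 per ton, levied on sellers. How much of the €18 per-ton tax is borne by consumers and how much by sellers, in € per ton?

Consumers bear €15 per ton; sellers bear €3 per ton.

Without the tax, 148 − P = 5P − 212 gives 6P = 360, so P* = €60 and Q* = 88.
With the tax collected from sellers, supply shifts: Qs = 5(P − 18) − 212.
Solving gives Q = 73 with consumers paying €75 and sellers receiving €57 (the €18 wedge).
Burden on consumers: €15; on sellers: €3. (They sum to €18.)
The less price-elastic side of the market bears the larger share of a per-unit tax.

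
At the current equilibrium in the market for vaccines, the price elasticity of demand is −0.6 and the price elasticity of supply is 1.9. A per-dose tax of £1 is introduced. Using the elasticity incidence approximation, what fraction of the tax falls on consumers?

Incidence ratio: consumers' share ≈ εs / (εs + |εd|) = 1.9 / (1.9 + 0.6) = 0.76.
Supply is the more elastic side, so consumers bear the larger share.

Consumers' share ≈ 0.76.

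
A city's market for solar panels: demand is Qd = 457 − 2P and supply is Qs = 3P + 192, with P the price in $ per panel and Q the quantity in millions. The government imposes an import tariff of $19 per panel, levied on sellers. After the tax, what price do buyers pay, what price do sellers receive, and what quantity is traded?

Buyers pay $64.4; sellers receive $45.4; quantity = 328.2.

Before the tax: set 457 − 2P = 3P + 192 → P* = $53, Q* = 351.
With the tax collected from sellers, supply shifts: Qs = 3(P − 19) + 192.
Solving gives Q = 328.2 with buyers paying $64.4 and sellers receiving $45.4 (the $19 wedge).
The less price-elastic side of the market bears the larger share of a per-unit tax.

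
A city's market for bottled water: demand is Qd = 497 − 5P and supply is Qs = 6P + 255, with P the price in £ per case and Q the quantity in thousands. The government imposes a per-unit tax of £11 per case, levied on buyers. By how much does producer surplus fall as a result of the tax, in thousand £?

Without the tax, 497 − 5P = 6P + 255 gives 11P = 242, so P* = £22 and Q* = 387.
With the tax collected from buyers, demand (in seller-price terms) shifts: Qd = 497 − 5(P + 11).
New equilibrium: buyers pay £28, sellers receive £17, Q = 357. (Wedge: Pb − Ps = 11.)
ΔPS is the trapezoid between Q = 357 and Q = 387 of height £5: ½ · (387 + 357) · 5 = £1860.

Producer surplus falls by £1860 thousand.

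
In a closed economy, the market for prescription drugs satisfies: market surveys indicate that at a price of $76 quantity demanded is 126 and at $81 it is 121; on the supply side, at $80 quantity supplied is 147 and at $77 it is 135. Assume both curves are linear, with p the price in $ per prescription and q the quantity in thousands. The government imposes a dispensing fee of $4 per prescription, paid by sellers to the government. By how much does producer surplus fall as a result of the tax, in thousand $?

Producer surplus falls by $100.32 thousand.

Demand slope: (121 − 126)/(81 − 76) = -1, so qd = 202 − p.
Supply slope: (135 − 147)/(77 − 80) = 4, so qs = 4p − 173.
Without the tax, 202 − p = 4p − 173 gives 5p = 375, so p* = $75 and q* = 127.
With the tax collected from sellers, supply shifts: qs = 4(p − 4) − 173.
Solving gives q = 123.8 with consumers paying $78.2 and sellers receiving $74.2 (the $4 wedge).
ΔPS is the trapezoid between Q = 123.8 and Q = 127 of height $0.8: ½ · (127 + 123.8) · 0.8 = $100.32.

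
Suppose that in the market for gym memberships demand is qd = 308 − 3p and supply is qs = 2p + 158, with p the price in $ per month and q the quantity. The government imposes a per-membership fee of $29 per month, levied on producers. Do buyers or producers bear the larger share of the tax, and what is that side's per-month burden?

Producers bear the larger share: $17.4 per month.

Without the tax, 308 − 3p = 2p + 158 gives 5p = 150, so p* = $30 and q* = 218.
With the tax collected from producers, supply shifts: qs = 2(p − 29) + 158.
Solving gives q = 183.2 with buyers paying $41.6 and producers receiving $12.6 (the $29 wedge).
Per-month burden: buyers $11.6, producers $17.4.
Producers take the larger share because supply is less price-elastic here (demand slope 3 vs supply slope 2).
The less price-elastic side of the market bears the larger share of a per-unit tax.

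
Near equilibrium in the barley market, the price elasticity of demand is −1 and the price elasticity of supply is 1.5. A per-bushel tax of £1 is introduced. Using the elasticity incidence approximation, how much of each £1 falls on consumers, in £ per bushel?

Incidence ratio: consumers' share ≈ εs / (εs + |εd|) = 1.5 / (1.5 + 1) = 0.6.
So consumers bear ≈ 0.6 × £1 = £0.6; sellers bear £0.4.

Consumers bear ≈ £0.6 per bushel.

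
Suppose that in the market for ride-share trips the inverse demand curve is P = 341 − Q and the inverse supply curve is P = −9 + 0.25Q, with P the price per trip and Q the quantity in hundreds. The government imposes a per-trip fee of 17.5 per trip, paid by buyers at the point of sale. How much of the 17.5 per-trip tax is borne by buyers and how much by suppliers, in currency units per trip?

Inverting to Q(P) form: Qd = 341 − P; Qs = 4P + 36.
Without the tax, 341 − P = 4P + 36 gives 5P = 305, so P* = 61 and Q* = 280.
With the tax collected from buyers, demand (in seller-price terms) shifts: Qd = 341 − (P + 17.5).
Solving gives Q = 266 with buyers paying 75 and suppliers receiving 57.5 (the 17.5 wedge).
Burden on buyers: 14; on suppliers: 3.5. (They sum to 17.5.)

Buyers bear 14 per trip; suppliers bear 3.5 per trip.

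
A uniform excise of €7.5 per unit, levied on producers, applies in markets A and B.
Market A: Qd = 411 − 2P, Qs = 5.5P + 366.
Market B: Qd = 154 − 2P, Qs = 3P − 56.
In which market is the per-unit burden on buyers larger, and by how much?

Market A, by €1.

Market A: pre-tax P* = €6, Q* = 399; post-tax Q = 388; per-unit burden on buyers = €5.5.
Market B: pre-tax P* = €42, Q* = 70; post-tax Q = 61; per-unit burden on buyers = €4.5.
Difference: €5.5 vs €4.5 → market A is larger by €1.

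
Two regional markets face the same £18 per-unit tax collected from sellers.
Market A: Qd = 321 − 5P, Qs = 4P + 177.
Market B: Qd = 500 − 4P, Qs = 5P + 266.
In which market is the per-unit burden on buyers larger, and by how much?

Market A: pre-tax P* = £16, Q* = 241; post-tax Q = 201; per-unit burden on buyers = £8.
Market B: pre-tax P* = £26, Q* = 396; post-tax Q = 356; per-unit burden on buyers = £10.
Difference: £8 vs £10 → market B is larger by £2.

Market B, by £2.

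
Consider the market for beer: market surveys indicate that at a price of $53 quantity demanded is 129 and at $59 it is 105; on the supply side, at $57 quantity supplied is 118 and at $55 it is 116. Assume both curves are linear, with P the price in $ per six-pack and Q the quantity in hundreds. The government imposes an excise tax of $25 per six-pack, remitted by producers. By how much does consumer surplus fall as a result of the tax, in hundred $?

Consumer surplus falls by $535 hundred.

Demand slope: (105 − 129)/(59 − 53) = -4, so Qd = 341 − 4P.
Supply slope: (116 − 118)/(55 − 57) = 1, so Qs = P + 61.
Before the tax: set 341 − 4P = P + 61 → P* = $56, Q* = 117.
With the tax collected from producers, supply shifts: Qs = (P − 25) + 61.
Solving gives Q = 97 with buyers paying $61 and producers receiving $36 (the $25 wedge).
ΔCS is the trapezoid between Q = 97 and Q = 117 of height $5: ½ · (117 + 97) · 5 = $535.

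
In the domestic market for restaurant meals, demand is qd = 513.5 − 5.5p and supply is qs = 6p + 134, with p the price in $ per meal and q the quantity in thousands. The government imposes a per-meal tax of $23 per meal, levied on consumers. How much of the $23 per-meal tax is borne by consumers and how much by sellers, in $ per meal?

Consumers bear $12 per meal; sellers bear $11 per meal.

Without the tax, 513.5 − 5.5p = 6p + 134 gives 11.5p = 379.5, so p* = $33 and q* = 332.
With the tax collected from consumers, demand (in seller-price terms) shifts: qd = 513.5 − 5.5(p + 23).
Solving gives q = 266 with consumers paying $45 and sellers receiving $22 (the $23 wedge).
Burden on consumers: $12; on sellers: $11. (They sum to $23.)
The less price-elastic side of the market bears the larger share of a per-unit tax.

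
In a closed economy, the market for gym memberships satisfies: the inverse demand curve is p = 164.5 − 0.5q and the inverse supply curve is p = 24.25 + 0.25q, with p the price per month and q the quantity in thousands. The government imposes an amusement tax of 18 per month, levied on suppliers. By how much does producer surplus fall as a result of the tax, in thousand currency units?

Producer surplus falls by 1050 thousand.

Inverting to q(p) form: qd = 329 − 2p; qs = 4p − 97.
Without the tax, 329 − 2p = 4p − 97 gives 6p = 426, so p* = 71 and q* = 187.
With the tax collected from suppliers, supply shifts: qs = 4(p − 18) − 97.
Solving gives q = 163 with consumers paying 83 and suppliers receiving 65 (the 18 wedge).
ΔPS is the trapezoid between Q = 163 and Q = 187 of height 6: ½ · (187 + 163) · 6 = 1050.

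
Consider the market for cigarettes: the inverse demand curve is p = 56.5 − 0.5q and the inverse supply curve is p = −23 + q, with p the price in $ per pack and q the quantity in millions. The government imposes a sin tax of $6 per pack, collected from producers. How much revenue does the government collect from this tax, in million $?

Inverting to q(p) form: qd = 113 − 2p; qs = p + 23.
Without the tax, 113 − 2p = p + 23 gives 3p = 90, so p* = $30 and q* = 53.
With the tax collected from producers, supply shifts: qs = (p − 6) + 23.
Solving gives q = 49 with consumers paying $32 and producers receiving $26 (the $6 wedge).
Revenue = t · Q = 6 · 49 = $294.

Tax revenue = $294 million.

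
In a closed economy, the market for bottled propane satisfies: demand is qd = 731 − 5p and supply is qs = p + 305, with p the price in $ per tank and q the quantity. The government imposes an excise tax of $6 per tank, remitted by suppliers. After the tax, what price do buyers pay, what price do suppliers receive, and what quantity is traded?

Buyers pay $72; suppliers receive $66; quantity = 371.

Without the tax, 731 − 5p = p + 305 gives 6p = 426, so p* = $71 and q* = 376.
With the tax collected from suppliers, supply shifts: qs = (p − 6) + 305.
Solving gives q = 371 with buyers paying $72 and suppliers receiving $66 (the $6 wedge).
The less price-elastic side of the market bears the larger share of a per-unit tax.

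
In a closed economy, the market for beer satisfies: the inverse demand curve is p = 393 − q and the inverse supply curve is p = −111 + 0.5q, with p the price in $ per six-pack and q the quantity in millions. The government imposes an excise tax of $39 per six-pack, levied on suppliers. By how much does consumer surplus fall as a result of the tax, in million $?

Consumer surplus falls by $8398 million.

Inverting to q(p) form: qd = 393 − p; qs = 2p + 222.
Before the tax: set 393 − p = 2p + 222 → p* = $57, q* = 336.
With the tax collected from suppliers, supply shifts: qs = 2(p − 39) + 222.
Solving gives q = 310 with consumers paying $83 and suppliers receiving $44 (the $39 wedge).
ΔCS is the trapezoid between Q = 310 and Q = 336 of height $26: ½ · (336 + 310) · 26 = $8398.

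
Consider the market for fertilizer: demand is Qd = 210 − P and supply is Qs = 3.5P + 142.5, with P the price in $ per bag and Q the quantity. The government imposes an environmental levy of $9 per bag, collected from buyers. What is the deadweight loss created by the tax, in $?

Deadweight loss = $31.5.

Before the tax: set 210 − P = 3.5P + 142.5 → P* = $15, Q* = 195.
With the tax collected from buyers, demand (in seller-price terms) shifts: Qd = 210 − (P + 9).
Solving gives Q = 188 with buyers paying $22 and producers receiving $13 (the $9 wedge).
Quantity falls by |ΔQ| = |195 − 188| = 7.
DWL = ½ · t · |ΔQ| = ½ · 9 · 7 = $31.5.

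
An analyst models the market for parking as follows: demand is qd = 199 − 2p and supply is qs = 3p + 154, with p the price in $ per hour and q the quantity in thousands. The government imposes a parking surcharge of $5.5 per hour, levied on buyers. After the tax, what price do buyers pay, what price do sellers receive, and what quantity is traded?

Buyers pay $12.3; sellers receive $6.8; quantity = 174.4.

Before the tax: set 199 − 2p = 3p + 154 → p* = $9, q* = 181.
With the tax collected from buyers, demand (in seller-price terms) shifts: qd = 199 − 2(p + 5.5).
New equilibrium: buyers pay $12.3, sellers receive $6.8, q = 174.4. (Wedge: pb − ps = 5.5.)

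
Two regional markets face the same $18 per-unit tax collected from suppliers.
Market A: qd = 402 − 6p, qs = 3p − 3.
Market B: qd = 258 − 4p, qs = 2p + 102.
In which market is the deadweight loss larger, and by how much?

Market A: pre-tax p* = $45, q* = 132; post-tax q = 96; deadweight loss = $324.
Market B: pre-tax p* = $26, q* = 154; post-tax q = 130; deadweight loss = $216.
Difference: $324 vs $216 → market A is larger by $108.

Market A, by $108.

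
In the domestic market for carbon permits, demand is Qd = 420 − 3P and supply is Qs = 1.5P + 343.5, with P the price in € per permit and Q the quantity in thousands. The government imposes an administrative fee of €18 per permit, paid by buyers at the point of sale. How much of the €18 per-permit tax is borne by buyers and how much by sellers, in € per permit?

Without the tax, 420 − 3P = 1.5P + 343.5 gives 4.5P = 76.5, so P* = €17 and Q* = 369.
With the tax collected from buyers, demand (in seller-price terms) shifts: Qd = 420 − 3(P + 18).
Solving gives Q = 351 with buyers paying €23 and sellers receiving €5 (the €18 wedge).
Burden on buyers: €6; on sellers: €12. (They sum to €18.)

Buyers bear €6 per permit; sellers bear €12 per permit.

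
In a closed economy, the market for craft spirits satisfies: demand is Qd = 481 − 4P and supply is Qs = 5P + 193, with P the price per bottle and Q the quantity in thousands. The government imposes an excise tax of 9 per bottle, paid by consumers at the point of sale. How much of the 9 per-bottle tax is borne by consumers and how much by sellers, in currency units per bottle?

Without the tax, 481 − 4P = 5P + 193 gives 9P = 288, so P* = 32 and Q* = 353.
With the tax collected from consumers, demand (in seller-price terms) shifts: Qd = 481 − 4(P + 9).
Solving gives Q = 333 with consumers paying 37 and sellers receiving 28 (the 9 wedge).
Burden on consumers: 5; on sellers: 4. (They sum to 9.)

Consumers bear 5 per bottle; sellers bear 4 per bottle.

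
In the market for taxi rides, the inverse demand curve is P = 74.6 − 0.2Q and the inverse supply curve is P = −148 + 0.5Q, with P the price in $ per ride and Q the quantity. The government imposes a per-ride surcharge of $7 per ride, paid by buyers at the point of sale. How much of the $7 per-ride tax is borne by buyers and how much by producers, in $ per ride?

Buyers bear $2 per ride; producers bear $5 per ride.

Inverting to Q(P) form: Qd = 373 − 5P; Qs = 2P + 296.
Without the tax, 373 − 5P = 2P + 296 gives 7P = 77, so P* = $11 and Q* = 318.
With the tax collected from buyers, demand (in seller-price terms) shifts: Qd = 373 − 5(P + 7).
Solving gives Q = 308 with buyers paying $13 and producers receiving $6 (the $7 wedge).
Burden on buyers: $2; on producers: $5. (They sum to $7.)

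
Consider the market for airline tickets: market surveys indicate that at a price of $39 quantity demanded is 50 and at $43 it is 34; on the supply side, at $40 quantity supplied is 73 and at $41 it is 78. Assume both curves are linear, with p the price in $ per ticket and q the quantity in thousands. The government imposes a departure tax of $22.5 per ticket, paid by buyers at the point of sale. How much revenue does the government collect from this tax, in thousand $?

Demand slope: (34 − 50)/(43 − 39) = -4, so qd = 206 − 4p.
Supply slope: (78 − 73)/(41 − 40) = 5, so qs = 5p − 127.
Before the tax: set 206 − 4p = 5p − 127 → p* = $37, q* = 58.
With the tax collected from buyers, demand (in seller-price terms) shifts: qd = 206 − 4(p + 22.5).
New equilibrium: buyers pay $49.5, sellers receive $27, q = 8. (Wedge: pb − ps = 22.5.)
Revenue = t · Q = 22.5 · 8 = $180.

Tax revenue = $180 thousand.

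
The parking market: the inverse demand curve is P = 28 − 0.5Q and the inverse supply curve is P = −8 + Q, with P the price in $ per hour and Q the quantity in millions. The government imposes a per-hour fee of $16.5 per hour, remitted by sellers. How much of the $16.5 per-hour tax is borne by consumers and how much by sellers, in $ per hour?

Rewrite in direct form: Qd = 56 − 2P and Qs = P + 8.
Before the tax: set 56 − 2P = P + 8 → P* = $16, Q* = 24.
With the tax collected from sellers, supply shifts: Qs = (P − 16.5) + 8.
Solving gives Q = 13 with consumers paying $21.5 and sellers receiving $5 (the $16.5 wedge).
Burden on consumers: $5.5; on sellers: $11. (They sum to $16.5.)
The less price-elastic side of the market bears the larger share of a per-unit tax.

Consumers bear $5.5 per hour; sellers bear $11 per hour.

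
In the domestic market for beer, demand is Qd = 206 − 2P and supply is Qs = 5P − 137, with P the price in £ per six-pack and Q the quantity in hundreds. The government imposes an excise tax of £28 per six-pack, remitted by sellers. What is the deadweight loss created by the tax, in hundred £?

Deadweight loss = £560 hundred.

Without the tax, 206 − 2P = 5P − 137 gives 7P = 343, so P* = £49 and Q* = 108.
With the tax collected from sellers, supply shifts: Qs = 5(P − 28) − 137.
New equilibrium: consumers pay £69, sellers receive £41, Q = 68. (Wedge: Pb − Ps = 28.)
Quantity falls by |ΔQ| = |108 − 68| = 40.
DWL = ½ · t · |ΔQ| = ½ · 28 · 40 = £560.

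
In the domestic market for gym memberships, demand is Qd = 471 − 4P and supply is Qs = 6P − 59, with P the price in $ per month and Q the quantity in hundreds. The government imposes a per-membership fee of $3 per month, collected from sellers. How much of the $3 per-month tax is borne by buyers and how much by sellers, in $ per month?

Buyers bear $1.8 per month; sellers bear $1.2 per month.

Without the tax, 471 − 4P = 6P − 59 gives 10P = 530, so P* = $53 and Q* = 259.
With the tax collected from sellers, supply shifts: Qs = 6(P − 3) − 59.
Solving gives Q = 251.8 with buyers paying $54.8 and sellers receiving $51.8 (the $3 wedge).
Burden on buyers: $1.8; on sellers: $1.2. (They sum to $3.)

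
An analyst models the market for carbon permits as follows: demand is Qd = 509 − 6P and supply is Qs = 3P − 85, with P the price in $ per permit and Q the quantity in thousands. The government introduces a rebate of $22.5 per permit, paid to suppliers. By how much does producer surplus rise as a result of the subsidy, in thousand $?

Without the subsidy, 509 − 6P = 3P − 85 gives 9P = 594, so P* = $66 and Q* = 113.
With a per-unit subsidy paid to suppliers, each receives P + 22.5 per unit sold, so supply becomes Qs = 3(P + 22.5) − 85.
Solving gives Q = 158 with buyers paying $58.5 and suppliers receiving $81 (the $22.5 wedge).
ΔPS is the trapezoid between Q = 158 and Q = 113 of height $15: ½ · (113 + 158) · 15 = $2032.5.

Producer surplus rises by $2032.5 thousand.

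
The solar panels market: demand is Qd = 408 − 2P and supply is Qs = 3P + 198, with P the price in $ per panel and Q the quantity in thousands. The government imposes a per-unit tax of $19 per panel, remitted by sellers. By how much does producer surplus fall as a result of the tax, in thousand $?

Without the tax, 408 − 2P = 3P + 198 gives 5P = 210, so P* = $42 and Q* = 324.
With the tax collected from sellers, supply shifts: Qs = 3(P − 19) + 198.
Solving gives Q = 301.2 with consumers paying $53.4 and sellers receiving $34.4 (the $19 wedge).
ΔPS is the trapezoid between Q = 301.2 and Q = 324 of height $7.6: ½ · (324 + 301.2) · 7.6 = $2375.76.

Producer surplus falls by $2375.76 thousand.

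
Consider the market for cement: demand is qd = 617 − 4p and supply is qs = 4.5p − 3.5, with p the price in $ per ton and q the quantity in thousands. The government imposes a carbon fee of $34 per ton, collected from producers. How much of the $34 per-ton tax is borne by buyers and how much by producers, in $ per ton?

Buyers bear $18 per ton; producers bear $16 per ton.

Before the tax: set 617 − 4p = 4.5p − 3.5 → p* = $73, q* = 325.
With the tax collected from producers, supply shifts: qs = 4.5(p − 34) − 3.5.
Solving gives q = 253 with buyers paying $91 and producers receiving $57 (the $34 wedge).
Burden on buyers: $18; on producers: $16. (They sum to $34.)
The less price-elastic side of the market bears the larger share of a per-unit tax.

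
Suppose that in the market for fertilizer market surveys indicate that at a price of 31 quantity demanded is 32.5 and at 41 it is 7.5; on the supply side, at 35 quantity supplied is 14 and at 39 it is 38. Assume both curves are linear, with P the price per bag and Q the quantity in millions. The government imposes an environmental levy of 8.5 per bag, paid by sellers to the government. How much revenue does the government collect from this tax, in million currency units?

Demand slope: (7.5 − 32.5)/(41 − 31) = -2.5, so Qd = 110 − 2.5P.
Supply slope: (38 − 14)/(39 − 35) = 6, so Qs = 6P − 196.
Before the tax: set 110 − 2.5P = 6P − 196 → P* = 36, Q* = 20.
With the tax collected from sellers, supply shifts: Qs = 6(P − 8.5) − 196.
New equilibrium: buyers pay 42, sellers receive 33.5, Q = 5. (Wedge: Pb − Ps = 8.5.)
Revenue = t · Q = 8.5 · 5 = 42.5.

Tax revenue = 42.5 million.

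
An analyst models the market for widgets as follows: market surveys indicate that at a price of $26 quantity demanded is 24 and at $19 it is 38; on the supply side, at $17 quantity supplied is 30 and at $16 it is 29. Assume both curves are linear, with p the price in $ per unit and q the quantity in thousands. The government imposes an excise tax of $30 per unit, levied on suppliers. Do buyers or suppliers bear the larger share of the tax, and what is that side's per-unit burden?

Demand slope: (38 − 24)/(19 − 26) = -2, so qd = 76 − 2p.
Supply slope: (29 − 30)/(16 − 17) = 1, so qs = p + 13.
Before the tax: set 76 − 2p = p + 13 → p* = $21, q* = 34.
With the tax collected from suppliers, supply shifts: qs = (p − 30) + 13.
Solving gives q = 14 with buyers paying $31 and suppliers receiving $1 (the $30 wedge).
Per-unit burden: buyers $10, suppliers $20.
Suppliers take the larger share because supply is less price-elastic here (demand slope 2 vs supply slope 1).
The less price-elastic side of the market bears the larger share of a per-unit tax.

Suppliers bear the larger share: $20 per unit.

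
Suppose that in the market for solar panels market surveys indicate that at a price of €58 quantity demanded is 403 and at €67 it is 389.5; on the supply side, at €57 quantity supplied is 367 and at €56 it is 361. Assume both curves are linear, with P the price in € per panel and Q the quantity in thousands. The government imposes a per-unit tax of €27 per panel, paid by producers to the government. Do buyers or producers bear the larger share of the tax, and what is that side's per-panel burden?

Buyers bear the larger share: €21.6 per panel.

Demand slope: (389.5 − 403)/(67 − 58) = -1.5, so Qd = 490 − 1.5P.
Supply slope: (361 − 367)/(56 − 57) = 6, so Qs = 6P + 25.
Before the tax: set 490 − 1.5P = 6P + 25 → P* = €62, Q* = 397.
With the tax collected from producers, supply shifts: Qs = 6(P − 27) + 25.
Solving gives Q = 364.6 with buyers paying €83.6 and producers receiving €56.6 (the €27 wedge).
Per-panel burden: buyers €21.6, producers €5.4.
Buyers take the larger share because demand is less price-elastic here (demand slope 1.5 vs supply slope 6).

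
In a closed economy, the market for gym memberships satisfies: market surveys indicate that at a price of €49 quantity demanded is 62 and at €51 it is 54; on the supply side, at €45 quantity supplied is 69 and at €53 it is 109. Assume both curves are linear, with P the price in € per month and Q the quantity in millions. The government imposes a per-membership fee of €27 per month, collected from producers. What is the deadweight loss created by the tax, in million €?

Deadweight loss = €810 million.

Demand slope: (54 − 62)/(51 − 49) = -4, so Qd = 258 − 4P.
Supply slope: (109 − 69)/(53 − 45) = 5, so Qs = 5P − 156.
Without the tax, 258 − 4P = 5P − 156 gives 9P = 414, so P* = €46 and Q* = 74.
With the tax collected from producers, supply shifts: Qs = 5(P − 27) − 156.
Solving gives Q = 14 with consumers paying €61 and producers receiving €34 (the €27 wedge).
Quantity falls by |ΔQ| = |74 − 14| = 60.
DWL = ½ · t · |ΔQ| = ½ · 27 · 60 = €810.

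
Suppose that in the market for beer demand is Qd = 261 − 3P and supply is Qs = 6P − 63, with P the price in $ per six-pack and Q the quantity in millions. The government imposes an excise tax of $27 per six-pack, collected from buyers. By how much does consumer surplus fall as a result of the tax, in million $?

Before the tax: set 261 − 3P = 6P − 63 → P* = $36, Q* = 153.
With the tax collected from buyers, demand (in seller-price terms) shifts: Qd = 261 − 3(P + 27).
New equilibrium: buyers pay $54, sellers receive $27, Q = 99. (Wedge: Pb − Ps = 27.)
ΔCS is the trapezoid between Q = 99 and Q = 153 of height $18: ½ · (153 + 99) · 18 = $2268.

Consumer surplus falls by $2268 million.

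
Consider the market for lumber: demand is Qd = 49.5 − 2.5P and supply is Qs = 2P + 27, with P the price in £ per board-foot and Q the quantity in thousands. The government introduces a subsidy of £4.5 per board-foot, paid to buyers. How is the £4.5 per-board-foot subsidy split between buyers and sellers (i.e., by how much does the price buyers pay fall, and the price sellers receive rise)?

Buyers gain £2 per board-foot; sellers gain £2.5 per board-foot.

Without the subsidy, 49.5 − 2.5P = 2P + 27 gives 4.5P = 22.5, so P* = £5 and Q* = 37.
With a per-unit subsidy paid to buyers, each effectively pays P − 4.5, so demand becomes Qd = 49.5 − 2.5(P − 4.5).
New equilibrium: buyers pay £3, sellers receive £7.5, Q = 42. (Wedge: Pb − Ps = −4.5.)
Gain to buyers: £2; to sellers: £2.5. (They sum to £4.5.)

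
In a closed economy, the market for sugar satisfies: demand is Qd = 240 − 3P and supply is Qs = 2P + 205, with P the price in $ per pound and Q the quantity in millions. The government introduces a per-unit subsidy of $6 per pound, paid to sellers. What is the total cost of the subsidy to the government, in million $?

Before the subsidy: set 240 − 3P = 2P + 205 → P* = $7, Q* = 219.
With a per-unit subsidy paid to sellers, each receives P + 6 per unit sold, so supply becomes Qs = 2(P + 6) + 205.
New equilibrium: consumers pay $4.6, sellers receive $10.6, Q = 226.2. (Wedge: Pb − Ps = −6.)
Outlay = t · Q = 6 · 226.2 = $1357.2.

Government outlay = $1357.2 million.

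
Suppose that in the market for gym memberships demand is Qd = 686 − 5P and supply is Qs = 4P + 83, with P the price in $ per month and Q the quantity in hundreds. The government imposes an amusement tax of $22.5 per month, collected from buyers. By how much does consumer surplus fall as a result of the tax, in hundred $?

Without the tax, 686 − 5P = 4P + 83 gives 9P = 603, so P* = $67 and Q* = 351.
With the tax collected from buyers, demand (in seller-price terms) shifts: Qd = 686 − 5(P + 22.5).
New equilibrium: buyers pay $77, sellers receive $54.5, Q = 301. (Wedge: Pb − Ps = 22.5.)
ΔCS is the trapezoid between Q = 301 and Q = 351 of height $10: ½ · (351 + 301) · 10 = $3260.

Consumer surplus falls by $3260 hundred.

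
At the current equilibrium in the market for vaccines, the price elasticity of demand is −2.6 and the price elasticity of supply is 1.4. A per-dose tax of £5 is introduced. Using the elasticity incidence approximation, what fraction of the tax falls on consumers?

Incidence ratio: consumers' share ≈ εs / (εs + |εd|) = 1.4 / (1.4 + 2.6) = 0.35.
Supply is the less elastic side, so consumers bear the smaller share.

Consumers' share ≈ 0.35.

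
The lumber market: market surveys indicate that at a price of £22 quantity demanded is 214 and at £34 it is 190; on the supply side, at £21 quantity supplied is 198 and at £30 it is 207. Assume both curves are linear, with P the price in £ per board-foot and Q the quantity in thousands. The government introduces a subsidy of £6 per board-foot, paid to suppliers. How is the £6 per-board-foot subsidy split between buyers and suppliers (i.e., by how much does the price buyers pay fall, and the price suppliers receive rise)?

Buyers gain £2 per board-foot; suppliers gain £4 per board-foot.

Demand slope: (190 − 214)/(34 − 22) = -2, so Qd = 258 − 2P.
Supply slope: (207 − 198)/(30 − 21) = 1, so Qs = P + 177.
Before the subsidy: set 258 − 2P = P + 177 → P* = £27, Q* = 204.
With a per-unit subsidy paid to suppliers, each receives P + 6 per unit sold, so supply becomes Qs = (P + 6) + 177.
New equilibrium: buyers pay £25, suppliers receive £31, Q = 208. (Wedge: Pb − Ps = −6.)
Gain to buyers: £2; to suppliers: £4. (They sum to £6.)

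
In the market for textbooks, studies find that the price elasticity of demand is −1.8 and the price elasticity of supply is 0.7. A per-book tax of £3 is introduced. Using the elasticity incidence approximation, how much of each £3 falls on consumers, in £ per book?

Consumers bear ≈ £0.84 per book.

Incidence ratio: consumers' share ≈ εs / (εs + |εd|) = 0.7 / (0.7 + 1.8) = 0.28.
So consumers bear ≈ 0.28 × £3 = £0.84; suppliers bear £2.16.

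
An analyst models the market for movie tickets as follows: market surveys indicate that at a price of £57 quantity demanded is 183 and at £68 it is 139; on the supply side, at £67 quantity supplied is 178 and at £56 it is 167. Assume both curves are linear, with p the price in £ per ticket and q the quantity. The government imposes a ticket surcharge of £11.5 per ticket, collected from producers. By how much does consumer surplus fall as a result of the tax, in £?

Demand slope: (139 − 183)/(68 − 57) = -4, so qd = 411 − 4p.
Supply slope: (167 − 178)/(56 − 67) = 1, so qs = p + 111.
Before the tax: set 411 − 4p = p + 111 → p* = £60, q* = 171.
With the tax collected from producers, supply shifts: qs = (p − 11.5) + 111.
New equilibrium: buyers pay £62.3, producers receive £50.8, q = 161.8. (Wedge: pb − ps = 11.5.)
ΔCS is the trapezoid between Q = 161.8 and Q = 171 of height £2.3: ½ · (171 + 161.8) · 2.3 = £382.72.

Consumer surplus falls by £382.72.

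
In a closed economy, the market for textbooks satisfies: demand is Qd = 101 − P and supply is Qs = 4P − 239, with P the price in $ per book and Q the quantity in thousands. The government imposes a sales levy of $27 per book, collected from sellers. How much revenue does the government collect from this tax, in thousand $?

Tax revenue = $307.8 thousand.

Without the tax, 101 − P = 4P − 239 gives 5P = 340, so P* = $68 and Q* = 33.
With the tax collected from sellers, supply shifts: Qs = 4(P − 27) − 239.
New equilibrium: buyers pay $89.6, sellers receive $62.6, Q = 11.4. (Wedge: Pb − Ps = 27.)
Revenue = t · Q = 27 · 11.4 = $307.8.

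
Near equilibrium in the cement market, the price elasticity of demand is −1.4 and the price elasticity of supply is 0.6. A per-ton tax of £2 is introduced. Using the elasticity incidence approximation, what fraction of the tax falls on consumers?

Consumers' share ≈ 0.3.

Incidence ratio: consumers' share ≈ εs / (εs + |εd|) = 0.6 / (0.6 + 1.4) = 0.3.
Supply is the less elastic side, so consumers bear the smaller share.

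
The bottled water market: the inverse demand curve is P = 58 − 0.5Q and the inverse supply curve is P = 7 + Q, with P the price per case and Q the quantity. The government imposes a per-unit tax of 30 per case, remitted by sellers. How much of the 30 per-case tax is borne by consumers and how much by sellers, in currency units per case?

Consumers bear 10 per case; sellers bear 20 per case.

Inverting to Q(P) form: Qd = 116 − 2P; Qs = P − 7.
Before the tax: set 116 − 2P = P − 7 → P* = 41, Q* = 34.
With the tax collected from sellers, supply shifts: Qs = (P − 30) − 7.
Solving gives Q = 14 with consumers paying 51 and sellers receiving 21 (the 30 wedge).
Burden on consumers: 10; on sellers: 20. (They sum to 30.)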